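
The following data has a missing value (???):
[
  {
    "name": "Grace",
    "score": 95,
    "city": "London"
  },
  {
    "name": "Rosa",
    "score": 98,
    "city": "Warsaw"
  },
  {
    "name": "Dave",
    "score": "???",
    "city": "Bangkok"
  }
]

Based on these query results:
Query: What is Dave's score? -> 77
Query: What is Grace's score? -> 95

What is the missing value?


The missing value is Dave's score
From query: Dave's score = 77

ANSWER: 77


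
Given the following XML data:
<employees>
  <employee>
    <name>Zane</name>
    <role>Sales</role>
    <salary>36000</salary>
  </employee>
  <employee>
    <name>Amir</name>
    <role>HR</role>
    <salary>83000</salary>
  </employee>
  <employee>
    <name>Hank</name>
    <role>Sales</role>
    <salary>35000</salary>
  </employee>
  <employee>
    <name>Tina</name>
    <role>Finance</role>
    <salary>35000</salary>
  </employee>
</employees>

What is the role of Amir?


Searching for <employee> with <name>Amir</name>
Found at position 2
<role>HR</role>

ANSWER: HR


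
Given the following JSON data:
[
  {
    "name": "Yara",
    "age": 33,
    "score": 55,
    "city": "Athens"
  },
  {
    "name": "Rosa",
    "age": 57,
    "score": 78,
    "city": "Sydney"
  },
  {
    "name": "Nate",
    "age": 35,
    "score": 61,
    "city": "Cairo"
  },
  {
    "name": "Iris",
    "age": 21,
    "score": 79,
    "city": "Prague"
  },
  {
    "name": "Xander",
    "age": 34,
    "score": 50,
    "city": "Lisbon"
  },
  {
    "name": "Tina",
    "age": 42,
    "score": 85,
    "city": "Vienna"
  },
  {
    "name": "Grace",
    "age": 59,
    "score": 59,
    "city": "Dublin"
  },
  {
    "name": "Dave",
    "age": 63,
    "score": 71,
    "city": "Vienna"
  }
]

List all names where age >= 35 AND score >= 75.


Checking both conditions:
  Yara (age=33, score=55) -> no
  Rosa (age=57, score=78) -> YES
  Nate (age=35, score=61) -> no
  Iris (age=21, score=79) -> no
  Xander (age=34, score=50) -> no
  Tina (age=42, score=85) -> YES
  Grace (age=59, score=59) -> no
  Dave (age=63, score=71) -> no


ANSWER: Rosa, Tina


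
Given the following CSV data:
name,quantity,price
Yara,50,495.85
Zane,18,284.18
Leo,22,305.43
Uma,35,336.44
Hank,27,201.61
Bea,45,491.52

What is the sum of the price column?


Values in 'price' column:
  Row 1: 495.85
  Row 2: 284.18
  Row 3: 305.43
  Row 4: 336.44
  Row 5: 201.61
  Row 6: 491.52
Sum = 495.85 + 284.18 + 305.43 + 336.44 + 201.61 + 491.52 = 2115.03

ANSWER: 2115.03


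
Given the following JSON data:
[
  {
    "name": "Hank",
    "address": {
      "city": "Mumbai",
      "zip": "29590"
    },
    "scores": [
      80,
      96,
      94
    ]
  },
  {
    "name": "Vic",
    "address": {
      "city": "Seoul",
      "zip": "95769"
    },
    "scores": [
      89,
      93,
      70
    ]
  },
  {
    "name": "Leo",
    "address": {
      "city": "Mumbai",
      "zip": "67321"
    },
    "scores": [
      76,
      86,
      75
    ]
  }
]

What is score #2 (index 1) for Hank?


Path: records[0].scores[1]
Value: 96

ANSWER: 96


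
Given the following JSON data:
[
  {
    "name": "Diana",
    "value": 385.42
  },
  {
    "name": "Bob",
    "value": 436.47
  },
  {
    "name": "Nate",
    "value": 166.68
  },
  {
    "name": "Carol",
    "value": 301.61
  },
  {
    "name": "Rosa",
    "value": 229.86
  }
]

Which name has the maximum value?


Comparing values:
  Diana: 385.42
  Bob: 436.47
  Nate: 166.68
  Carol: 301.61
  Rosa: 229.86
Maximum: Bob (436.47)

ANSWER: Bob


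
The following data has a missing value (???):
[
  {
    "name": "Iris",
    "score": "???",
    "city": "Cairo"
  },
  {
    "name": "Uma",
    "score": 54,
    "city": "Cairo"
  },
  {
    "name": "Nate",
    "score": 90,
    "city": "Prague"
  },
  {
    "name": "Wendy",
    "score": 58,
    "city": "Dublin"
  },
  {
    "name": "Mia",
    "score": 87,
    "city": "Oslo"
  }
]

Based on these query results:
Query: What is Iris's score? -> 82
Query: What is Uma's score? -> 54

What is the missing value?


The missing value is Iris's score
From query: Iris's score = 82

ANSWER: 82


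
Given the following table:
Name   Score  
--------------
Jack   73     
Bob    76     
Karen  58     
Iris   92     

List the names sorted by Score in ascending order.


Sorting by Score (ascending):
  Karen: 58
  Jack: 73
  Bob: 76
  Iris: 92


ANSWER: Karen, Jack, Bob, Iris


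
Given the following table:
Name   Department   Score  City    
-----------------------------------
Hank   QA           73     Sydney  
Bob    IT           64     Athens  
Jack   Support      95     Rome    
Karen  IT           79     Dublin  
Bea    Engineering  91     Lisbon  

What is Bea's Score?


Row 5: Bea
Score = 91

ANSWER: 91


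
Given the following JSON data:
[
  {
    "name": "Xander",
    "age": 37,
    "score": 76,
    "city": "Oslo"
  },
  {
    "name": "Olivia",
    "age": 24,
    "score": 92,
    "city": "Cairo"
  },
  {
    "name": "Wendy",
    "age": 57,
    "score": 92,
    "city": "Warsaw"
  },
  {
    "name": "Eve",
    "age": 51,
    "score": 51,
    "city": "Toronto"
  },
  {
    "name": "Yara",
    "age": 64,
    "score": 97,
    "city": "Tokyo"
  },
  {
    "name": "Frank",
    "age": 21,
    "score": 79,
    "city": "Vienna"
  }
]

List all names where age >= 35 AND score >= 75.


Checking both conditions:
  Xander (age=37, score=76) -> YES
  Olivia (age=24, score=92) -> no
  Wendy (age=57, score=92) -> YES
  Eve (age=51, score=51) -> no
  Yara (age=64, score=97) -> YES
  Frank (age=21, score=79) -> no


ANSWER: Xander, Wendy, Yara


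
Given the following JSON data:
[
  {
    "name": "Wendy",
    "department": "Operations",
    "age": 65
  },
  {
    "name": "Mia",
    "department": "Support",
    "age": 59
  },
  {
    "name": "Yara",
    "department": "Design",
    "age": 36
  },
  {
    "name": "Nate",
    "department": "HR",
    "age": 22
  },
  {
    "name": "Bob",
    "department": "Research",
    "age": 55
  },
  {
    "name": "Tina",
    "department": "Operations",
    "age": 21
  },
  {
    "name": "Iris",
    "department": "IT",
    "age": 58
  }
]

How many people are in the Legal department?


Scanning records for department = Legal
  No matches found
Count: 0

ANSWER: 0


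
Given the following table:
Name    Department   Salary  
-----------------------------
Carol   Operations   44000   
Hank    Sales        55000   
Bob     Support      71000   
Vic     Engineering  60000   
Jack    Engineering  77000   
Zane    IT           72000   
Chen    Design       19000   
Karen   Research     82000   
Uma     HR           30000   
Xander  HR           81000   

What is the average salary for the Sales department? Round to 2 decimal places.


Sales department members:
  Hank: 55000
Sum = 55000
Count = 1
Average = 55000 / 1 = 55000.00

ANSWER: 55000.00


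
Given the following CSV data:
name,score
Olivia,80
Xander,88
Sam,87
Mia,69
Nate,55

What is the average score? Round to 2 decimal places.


Scores: 80, 88, 87, 69, 55
Sum = 379
Count = 5
Average = 379 / 5 = 75.80

ANSWER: 75.80


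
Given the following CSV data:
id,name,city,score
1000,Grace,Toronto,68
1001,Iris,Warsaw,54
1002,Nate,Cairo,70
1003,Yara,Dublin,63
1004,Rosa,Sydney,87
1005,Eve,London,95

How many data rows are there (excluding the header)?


Counting rows (excluding header):
Header: id,name,city,score
Data rows: 6

ANSWER: 6


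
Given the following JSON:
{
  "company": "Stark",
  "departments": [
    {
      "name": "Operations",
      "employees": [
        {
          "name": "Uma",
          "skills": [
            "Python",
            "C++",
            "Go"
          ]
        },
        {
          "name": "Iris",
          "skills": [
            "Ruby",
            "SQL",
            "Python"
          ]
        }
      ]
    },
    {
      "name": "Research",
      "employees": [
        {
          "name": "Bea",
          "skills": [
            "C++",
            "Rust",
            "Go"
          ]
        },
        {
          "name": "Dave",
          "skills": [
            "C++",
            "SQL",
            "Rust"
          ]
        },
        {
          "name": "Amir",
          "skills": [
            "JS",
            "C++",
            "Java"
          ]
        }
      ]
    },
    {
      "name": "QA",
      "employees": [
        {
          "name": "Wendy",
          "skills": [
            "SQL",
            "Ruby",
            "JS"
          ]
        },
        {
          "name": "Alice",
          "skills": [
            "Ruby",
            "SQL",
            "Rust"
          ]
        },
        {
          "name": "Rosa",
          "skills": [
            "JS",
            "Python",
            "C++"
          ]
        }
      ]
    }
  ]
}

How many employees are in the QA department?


Path: departments[2].employees
Count: 3

ANSWER: 3


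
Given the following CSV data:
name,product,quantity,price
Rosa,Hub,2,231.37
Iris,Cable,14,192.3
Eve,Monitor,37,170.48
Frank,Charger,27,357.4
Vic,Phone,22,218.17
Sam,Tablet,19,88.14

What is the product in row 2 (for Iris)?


Row 2: Iris
Column 'product' = Cable

ANSWER: Cable


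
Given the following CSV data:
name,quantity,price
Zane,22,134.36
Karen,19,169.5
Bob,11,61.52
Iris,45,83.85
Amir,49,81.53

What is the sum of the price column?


Values in 'price' column:
  Row 1: 134.36
  Row 2: 169.5
  Row 3: 61.52
  Row 4: 83.85
  Row 5: 81.53
Sum = 134.36 + 169.5 + 61.52 + 83.85 + 81.53 = 530.76

ANSWER: 530.76


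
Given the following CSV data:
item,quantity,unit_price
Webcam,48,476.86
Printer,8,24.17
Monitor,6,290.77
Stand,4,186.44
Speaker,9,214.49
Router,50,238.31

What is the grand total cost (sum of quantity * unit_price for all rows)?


Computing row totals:
  Webcam: 48 * 476.86 = 22889.28
  Printer: 8 * 24.17 = 193.36
  Monitor: 6 * 290.77 = 1744.62
  Stand: 4 * 186.44 = 745.76
  Speaker: 9 * 214.49 = 1930.41
  Router: 50 * 238.31 = 11915.5
Grand total = 22889.28 + 193.36 + 1744.62 + 745.76 + 1930.41 + 11915.5 = 39418.93

ANSWER: 39418.93


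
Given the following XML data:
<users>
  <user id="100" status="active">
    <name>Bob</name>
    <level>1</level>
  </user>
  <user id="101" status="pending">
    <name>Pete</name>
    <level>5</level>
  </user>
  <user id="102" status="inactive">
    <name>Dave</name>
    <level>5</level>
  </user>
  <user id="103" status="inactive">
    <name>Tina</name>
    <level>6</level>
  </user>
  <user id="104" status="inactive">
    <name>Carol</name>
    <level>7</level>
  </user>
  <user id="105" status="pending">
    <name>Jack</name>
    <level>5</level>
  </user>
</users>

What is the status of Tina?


Finding user with name = Tina
user id="103" status="inactive"

ANSWER: inactive


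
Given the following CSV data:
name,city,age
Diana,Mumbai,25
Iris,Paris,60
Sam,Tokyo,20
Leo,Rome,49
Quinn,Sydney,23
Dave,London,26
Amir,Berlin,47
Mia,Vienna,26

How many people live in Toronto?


Scanning city column for 'Toronto':
Total matches: 0

ANSWER: 0


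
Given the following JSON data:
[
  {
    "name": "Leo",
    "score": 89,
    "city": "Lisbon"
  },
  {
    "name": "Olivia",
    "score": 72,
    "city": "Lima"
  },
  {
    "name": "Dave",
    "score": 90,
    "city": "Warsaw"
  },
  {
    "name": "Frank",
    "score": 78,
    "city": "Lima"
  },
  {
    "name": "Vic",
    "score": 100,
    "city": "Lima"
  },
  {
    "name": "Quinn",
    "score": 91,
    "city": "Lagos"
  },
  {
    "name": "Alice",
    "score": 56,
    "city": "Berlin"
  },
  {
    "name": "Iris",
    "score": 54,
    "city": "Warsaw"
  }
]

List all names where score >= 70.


Filtering records where score >= 70:
  Leo (score=89) -> YES
  Olivia (score=72) -> YES
  Dave (score=90) -> YES
  Frank (score=78) -> YES
  Vic (score=100) -> YES
  Quinn (score=91) -> YES
  Alice (score=56) -> no
  Iris (score=54) -> no


ANSWER: Leo, Olivia, Dave, Frank, Vic, Quinn


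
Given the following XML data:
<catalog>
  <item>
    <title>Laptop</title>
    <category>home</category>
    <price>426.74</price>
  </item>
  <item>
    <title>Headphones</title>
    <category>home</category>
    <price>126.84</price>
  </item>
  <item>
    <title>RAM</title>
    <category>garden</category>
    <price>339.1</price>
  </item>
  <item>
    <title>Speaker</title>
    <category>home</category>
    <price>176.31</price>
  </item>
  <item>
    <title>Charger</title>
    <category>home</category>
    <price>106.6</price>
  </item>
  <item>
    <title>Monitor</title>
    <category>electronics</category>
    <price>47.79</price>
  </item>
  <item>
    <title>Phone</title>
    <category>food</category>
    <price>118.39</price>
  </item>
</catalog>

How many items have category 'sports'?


Scanning <item> elements for <category>sports</category>:
Count: 0

ANSWER: 0


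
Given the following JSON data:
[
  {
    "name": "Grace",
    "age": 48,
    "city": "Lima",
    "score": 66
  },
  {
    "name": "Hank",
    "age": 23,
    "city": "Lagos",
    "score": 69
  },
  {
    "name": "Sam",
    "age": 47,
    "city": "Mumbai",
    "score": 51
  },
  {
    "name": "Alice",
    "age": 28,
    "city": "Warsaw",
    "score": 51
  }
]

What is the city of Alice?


Looking up record where name = Alice
Record index: 3
Field 'city' = Warsaw

ANSWER: Warsaw


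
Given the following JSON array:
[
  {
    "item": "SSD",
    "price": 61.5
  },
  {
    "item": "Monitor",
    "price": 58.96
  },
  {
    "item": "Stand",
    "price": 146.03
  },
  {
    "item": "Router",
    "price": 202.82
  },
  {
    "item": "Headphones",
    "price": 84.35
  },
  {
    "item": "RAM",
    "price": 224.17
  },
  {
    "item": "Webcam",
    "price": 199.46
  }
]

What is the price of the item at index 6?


Array index 6 -> Webcam
price = 199.46

ANSWER: 199.46


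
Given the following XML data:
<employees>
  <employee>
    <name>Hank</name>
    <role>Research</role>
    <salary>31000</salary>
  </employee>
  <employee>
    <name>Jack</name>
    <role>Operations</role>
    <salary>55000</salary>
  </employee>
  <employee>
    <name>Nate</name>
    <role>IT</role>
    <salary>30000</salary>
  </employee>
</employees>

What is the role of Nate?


Searching for <employee> with <name>Nate</name>
Found at position 3
<role>IT</role>

ANSWER: IT


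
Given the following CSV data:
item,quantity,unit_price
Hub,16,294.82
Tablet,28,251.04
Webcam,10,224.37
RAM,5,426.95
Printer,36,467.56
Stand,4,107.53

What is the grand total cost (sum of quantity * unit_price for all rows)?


Computing row totals:
  Hub: 16 * 294.82 = 4717.12
  Tablet: 28 * 251.04 = 7029.12
  Webcam: 10 * 224.37 = 2243.7
  RAM: 5 * 426.95 = 2134.75
  Printer: 36 * 467.56 = 16832.16
  Stand: 4 * 107.53 = 430.12
Grand total = 4717.12 + 7029.12 + 2243.7 + 2134.75 + 16832.16 + 430.12 = 33386.97

ANSWER: 33386.97


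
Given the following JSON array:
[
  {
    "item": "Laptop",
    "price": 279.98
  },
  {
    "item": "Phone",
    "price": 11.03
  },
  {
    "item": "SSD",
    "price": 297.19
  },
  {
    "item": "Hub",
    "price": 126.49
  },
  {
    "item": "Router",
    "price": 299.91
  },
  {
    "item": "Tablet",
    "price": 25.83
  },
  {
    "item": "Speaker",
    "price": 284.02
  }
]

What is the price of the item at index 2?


Array index 2 -> SSD
price = 297.19

ANSWER: 297.19


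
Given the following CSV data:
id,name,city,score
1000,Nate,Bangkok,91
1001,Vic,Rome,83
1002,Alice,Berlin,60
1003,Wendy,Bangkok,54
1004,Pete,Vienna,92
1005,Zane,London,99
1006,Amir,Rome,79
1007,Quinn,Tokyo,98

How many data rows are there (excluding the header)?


Counting rows (excluding header):
Header: id,name,city,score
Data rows: 8

ANSWER: 8


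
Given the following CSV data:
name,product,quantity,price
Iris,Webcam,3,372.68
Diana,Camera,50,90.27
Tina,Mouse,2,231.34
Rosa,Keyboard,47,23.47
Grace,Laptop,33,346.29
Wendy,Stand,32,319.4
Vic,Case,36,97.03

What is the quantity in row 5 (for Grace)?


Row 5: Grace
Column 'quantity' = 33

ANSWER: 33


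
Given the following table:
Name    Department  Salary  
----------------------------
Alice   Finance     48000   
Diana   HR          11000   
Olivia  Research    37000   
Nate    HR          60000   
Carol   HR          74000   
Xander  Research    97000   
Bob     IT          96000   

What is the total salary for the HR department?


HR department members:
  Diana: 11000
  Nate: 60000
  Carol: 74000
Total = 11000 + 60000 + 74000 = 145000

ANSWER: 145000


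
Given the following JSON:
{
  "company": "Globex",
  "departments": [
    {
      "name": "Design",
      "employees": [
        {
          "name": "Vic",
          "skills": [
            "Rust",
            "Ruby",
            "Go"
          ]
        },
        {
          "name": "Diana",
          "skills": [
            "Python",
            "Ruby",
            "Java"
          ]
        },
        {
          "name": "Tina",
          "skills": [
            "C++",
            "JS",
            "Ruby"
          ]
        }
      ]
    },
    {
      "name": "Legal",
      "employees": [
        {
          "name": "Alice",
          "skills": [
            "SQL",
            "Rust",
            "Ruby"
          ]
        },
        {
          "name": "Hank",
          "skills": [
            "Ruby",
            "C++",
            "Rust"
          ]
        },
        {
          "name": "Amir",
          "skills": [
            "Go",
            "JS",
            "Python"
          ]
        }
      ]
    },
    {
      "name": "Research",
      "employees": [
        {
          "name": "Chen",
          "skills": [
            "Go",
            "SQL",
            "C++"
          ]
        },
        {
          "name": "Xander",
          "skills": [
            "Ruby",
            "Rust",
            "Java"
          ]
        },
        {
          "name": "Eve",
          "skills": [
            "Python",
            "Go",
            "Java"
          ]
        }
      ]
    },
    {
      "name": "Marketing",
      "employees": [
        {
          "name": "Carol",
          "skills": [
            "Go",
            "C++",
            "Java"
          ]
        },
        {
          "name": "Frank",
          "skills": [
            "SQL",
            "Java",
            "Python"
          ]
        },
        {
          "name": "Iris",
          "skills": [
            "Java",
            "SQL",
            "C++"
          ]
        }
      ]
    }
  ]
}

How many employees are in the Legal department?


Path: departments[1].employees
Count: 3

ANSWER: 3


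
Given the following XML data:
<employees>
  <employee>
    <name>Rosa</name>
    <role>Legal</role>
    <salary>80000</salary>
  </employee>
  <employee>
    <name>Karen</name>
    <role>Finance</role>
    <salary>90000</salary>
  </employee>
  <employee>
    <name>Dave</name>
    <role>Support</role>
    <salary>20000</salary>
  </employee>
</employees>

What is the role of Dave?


Searching for <employee> with <name>Dave</name>
Found at position 3
<role>Support</role>

ANSWER: Support


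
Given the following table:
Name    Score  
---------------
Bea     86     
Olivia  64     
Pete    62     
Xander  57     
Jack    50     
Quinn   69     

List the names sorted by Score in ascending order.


Sorting by Score (ascending):
  Jack: 50
  Xander: 57
  Pete: 62
  Olivia: 64
  Quinn: 69
  Bea: 86


ANSWER: Jack, Xander, Pete, Olivia, Quinn, Bea


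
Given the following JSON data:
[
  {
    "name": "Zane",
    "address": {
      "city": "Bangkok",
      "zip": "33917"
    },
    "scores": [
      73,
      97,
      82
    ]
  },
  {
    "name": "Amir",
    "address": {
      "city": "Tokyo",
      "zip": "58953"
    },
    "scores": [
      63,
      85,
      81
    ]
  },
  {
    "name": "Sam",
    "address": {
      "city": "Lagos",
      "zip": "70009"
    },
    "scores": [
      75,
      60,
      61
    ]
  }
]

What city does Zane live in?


Path: records[0].address.city
Value: Bangkok

ANSWER: Bangkok


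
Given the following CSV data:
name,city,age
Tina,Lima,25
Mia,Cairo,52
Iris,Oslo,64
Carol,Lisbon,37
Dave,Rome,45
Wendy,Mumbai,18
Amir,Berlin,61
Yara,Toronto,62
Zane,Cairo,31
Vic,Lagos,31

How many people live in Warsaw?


Scanning city column for 'Warsaw':
Total matches: 0

ANSWER: 0


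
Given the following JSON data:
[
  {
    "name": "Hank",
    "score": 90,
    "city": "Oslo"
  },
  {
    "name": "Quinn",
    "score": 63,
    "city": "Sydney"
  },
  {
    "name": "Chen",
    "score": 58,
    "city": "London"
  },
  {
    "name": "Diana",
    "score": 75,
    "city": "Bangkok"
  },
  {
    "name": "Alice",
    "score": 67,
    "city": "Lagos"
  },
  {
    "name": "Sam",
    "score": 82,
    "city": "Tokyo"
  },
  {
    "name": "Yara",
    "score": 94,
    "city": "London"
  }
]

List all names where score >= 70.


Filtering records where score >= 70:
  Hank (score=90) -> YES
  Quinn (score=63) -> no
  Chen (score=58) -> no
  Diana (score=75) -> YES
  Alice (score=67) -> no
  Sam (score=82) -> YES
  Yara (score=94) -> YES


ANSWER: Hank, Diana, Sam, Yara


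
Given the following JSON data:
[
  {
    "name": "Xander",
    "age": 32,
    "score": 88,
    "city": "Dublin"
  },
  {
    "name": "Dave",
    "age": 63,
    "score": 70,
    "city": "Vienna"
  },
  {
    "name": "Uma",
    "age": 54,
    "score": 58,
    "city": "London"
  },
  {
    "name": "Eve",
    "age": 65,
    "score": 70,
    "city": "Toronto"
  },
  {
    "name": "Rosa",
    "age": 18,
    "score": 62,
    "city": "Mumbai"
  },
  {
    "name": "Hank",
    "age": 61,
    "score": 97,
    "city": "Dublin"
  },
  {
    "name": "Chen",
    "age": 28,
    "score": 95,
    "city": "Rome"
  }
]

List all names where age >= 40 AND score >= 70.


Checking both conditions:
  Xander (age=32, score=88) -> no
  Dave (age=63, score=70) -> YES
  Uma (age=54, score=58) -> no
  Eve (age=65, score=70) -> YES
  Rosa (age=18, score=62) -> no
  Hank (age=61, score=97) -> YES
  Chen (age=28, score=95) -> no


ANSWER: Dave, Eve, Hank


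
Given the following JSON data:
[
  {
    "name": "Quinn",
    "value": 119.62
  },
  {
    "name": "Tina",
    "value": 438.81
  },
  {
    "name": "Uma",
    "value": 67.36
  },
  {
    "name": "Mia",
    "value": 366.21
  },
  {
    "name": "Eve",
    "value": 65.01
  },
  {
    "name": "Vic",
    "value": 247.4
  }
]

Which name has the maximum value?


Comparing values:
  Quinn: 119.62
  Tina: 438.81
  Uma: 67.36
  Mia: 366.21
  Eve: 65.01
  Vic: 247.4
Maximum: Tina (438.81)

ANSWER: Tina


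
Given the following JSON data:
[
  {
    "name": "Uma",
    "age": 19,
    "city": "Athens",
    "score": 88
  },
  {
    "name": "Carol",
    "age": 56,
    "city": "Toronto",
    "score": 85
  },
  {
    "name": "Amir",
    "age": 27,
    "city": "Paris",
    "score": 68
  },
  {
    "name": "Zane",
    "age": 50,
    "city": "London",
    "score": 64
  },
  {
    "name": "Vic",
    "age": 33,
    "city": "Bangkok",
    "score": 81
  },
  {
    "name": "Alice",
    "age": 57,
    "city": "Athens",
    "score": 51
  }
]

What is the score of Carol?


Looking up record where name = Carol
Record index: 1
Field 'score' = 85

ANSWER: 85


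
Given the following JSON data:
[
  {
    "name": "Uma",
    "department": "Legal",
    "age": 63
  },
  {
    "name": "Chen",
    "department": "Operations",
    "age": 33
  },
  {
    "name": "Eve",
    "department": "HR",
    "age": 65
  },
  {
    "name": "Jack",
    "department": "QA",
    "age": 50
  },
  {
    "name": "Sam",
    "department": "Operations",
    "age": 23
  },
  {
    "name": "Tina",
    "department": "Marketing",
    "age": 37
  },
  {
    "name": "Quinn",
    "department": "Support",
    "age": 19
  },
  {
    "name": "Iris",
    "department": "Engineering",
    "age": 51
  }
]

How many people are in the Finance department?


Scanning records for department = Finance
  No matches found
Count: 0

ANSWER: 0


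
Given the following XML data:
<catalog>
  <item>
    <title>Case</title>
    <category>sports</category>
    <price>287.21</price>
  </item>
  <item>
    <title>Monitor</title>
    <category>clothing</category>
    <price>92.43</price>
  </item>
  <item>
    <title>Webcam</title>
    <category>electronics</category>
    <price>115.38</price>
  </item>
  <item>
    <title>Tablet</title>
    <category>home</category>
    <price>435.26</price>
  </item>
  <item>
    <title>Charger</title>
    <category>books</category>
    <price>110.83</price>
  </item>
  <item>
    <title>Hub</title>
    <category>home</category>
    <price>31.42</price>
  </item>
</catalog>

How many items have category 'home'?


Scanning <item> elements for <category>home</category>:
  Item 4: Tablet -> MATCH
  Item 6: Hub -> MATCH
Count: 2

ANSWER: 2


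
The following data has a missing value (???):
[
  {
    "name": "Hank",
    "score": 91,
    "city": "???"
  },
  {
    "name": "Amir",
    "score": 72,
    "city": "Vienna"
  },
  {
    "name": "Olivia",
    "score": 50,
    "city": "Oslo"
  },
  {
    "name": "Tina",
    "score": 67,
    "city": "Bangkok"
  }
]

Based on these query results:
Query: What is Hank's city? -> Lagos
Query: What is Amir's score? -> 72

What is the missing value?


The missing value is Hank's city
From query: Hank's city = Lagos

ANSWER: Lagos


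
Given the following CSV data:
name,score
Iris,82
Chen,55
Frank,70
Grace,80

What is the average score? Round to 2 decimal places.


Scores: 82, 55, 70, 80
Sum = 287
Count = 4
Average = 287 / 4 = 71.75

ANSWER: 71.75


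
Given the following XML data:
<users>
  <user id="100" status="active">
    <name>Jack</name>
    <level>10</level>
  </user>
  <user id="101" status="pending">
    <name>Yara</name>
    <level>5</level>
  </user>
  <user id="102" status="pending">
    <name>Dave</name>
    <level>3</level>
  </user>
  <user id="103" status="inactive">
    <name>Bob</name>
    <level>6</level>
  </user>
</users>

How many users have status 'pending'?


Counting users with status='pending':
  Yara (id=101) -> MATCH
  Dave (id=102) -> MATCH
Count: 2

ANSWER: 2


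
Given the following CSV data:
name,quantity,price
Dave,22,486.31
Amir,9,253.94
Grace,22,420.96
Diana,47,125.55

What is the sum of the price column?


Values in 'price' column:
  Row 1: 486.31
  Row 2: 253.94
  Row 3: 420.96
  Row 4: 125.55
Sum = 486.31 + 253.94 + 420.96 + 125.55 = 1286.76

ANSWER: 1286.76


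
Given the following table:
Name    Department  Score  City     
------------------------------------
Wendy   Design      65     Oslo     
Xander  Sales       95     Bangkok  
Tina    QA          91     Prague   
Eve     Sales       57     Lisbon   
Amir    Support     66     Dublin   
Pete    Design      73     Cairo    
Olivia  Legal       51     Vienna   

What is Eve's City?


Row 4: Eve
City = Lisbon

ANSWER: Lisbon


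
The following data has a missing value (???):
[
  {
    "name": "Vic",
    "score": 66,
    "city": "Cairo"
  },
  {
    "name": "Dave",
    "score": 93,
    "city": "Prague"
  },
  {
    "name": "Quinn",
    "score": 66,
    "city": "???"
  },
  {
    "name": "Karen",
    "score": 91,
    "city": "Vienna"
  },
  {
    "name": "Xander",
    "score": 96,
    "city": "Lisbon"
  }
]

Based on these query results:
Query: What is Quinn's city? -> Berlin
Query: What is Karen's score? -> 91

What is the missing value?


The missing value is Quinn's city
From query: Quinn's city = Berlin

ANSWER: Berlin


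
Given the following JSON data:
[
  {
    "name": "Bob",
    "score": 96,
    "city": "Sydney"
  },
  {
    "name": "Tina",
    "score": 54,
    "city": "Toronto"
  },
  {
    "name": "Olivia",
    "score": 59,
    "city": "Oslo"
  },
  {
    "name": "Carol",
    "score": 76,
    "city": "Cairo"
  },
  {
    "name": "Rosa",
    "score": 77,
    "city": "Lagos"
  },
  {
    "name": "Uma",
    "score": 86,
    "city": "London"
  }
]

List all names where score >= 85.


Filtering records where score >= 85:
  Bob (score=96) -> YES
  Tina (score=54) -> no
  Olivia (score=59) -> no
  Carol (score=76) -> no
  Rosa (score=77) -> no
  Uma (score=86) -> YES


ANSWER: Bob, Uma


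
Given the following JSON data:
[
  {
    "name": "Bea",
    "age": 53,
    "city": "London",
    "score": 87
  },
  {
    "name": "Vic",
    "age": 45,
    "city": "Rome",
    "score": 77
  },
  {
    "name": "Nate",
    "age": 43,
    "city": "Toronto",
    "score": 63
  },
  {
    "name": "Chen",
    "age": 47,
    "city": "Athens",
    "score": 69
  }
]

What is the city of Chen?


Looking up record where name = Chen
Record index: 3
Field 'city' = Athens

ANSWER: Athens


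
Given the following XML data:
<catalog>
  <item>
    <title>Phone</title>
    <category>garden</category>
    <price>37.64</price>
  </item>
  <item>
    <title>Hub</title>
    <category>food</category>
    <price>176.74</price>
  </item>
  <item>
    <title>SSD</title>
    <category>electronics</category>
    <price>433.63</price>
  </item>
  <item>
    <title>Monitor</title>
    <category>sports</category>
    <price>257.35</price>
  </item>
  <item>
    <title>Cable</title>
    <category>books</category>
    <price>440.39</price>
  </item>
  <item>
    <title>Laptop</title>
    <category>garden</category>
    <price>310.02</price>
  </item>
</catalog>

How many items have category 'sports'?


Scanning <item> elements for <category>sports</category>:
  Item 4: Monitor -> MATCH
Count: 1

ANSWER: 1


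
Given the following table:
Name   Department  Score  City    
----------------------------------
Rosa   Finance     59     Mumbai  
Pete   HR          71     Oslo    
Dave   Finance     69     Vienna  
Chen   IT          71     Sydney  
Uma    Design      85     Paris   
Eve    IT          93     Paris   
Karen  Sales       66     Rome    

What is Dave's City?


Row 3: Dave
City = Vienna

ANSWER: Vienna


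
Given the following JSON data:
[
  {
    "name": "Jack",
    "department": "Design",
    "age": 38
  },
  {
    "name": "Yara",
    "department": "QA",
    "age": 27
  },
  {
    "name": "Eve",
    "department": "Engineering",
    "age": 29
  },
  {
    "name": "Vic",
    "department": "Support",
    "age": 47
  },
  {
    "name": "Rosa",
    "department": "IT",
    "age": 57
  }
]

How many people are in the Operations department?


Scanning records for department = Operations
  No matches found
Count: 0

ANSWER: 0


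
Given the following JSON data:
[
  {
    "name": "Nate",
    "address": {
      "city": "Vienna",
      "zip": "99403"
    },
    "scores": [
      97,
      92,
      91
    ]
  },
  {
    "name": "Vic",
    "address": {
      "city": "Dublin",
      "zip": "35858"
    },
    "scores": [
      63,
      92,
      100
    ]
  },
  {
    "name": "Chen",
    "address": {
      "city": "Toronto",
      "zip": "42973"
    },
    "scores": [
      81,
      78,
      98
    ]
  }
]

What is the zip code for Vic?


Path: records[1].address.zip
Value: 35858

ANSWER: 35858


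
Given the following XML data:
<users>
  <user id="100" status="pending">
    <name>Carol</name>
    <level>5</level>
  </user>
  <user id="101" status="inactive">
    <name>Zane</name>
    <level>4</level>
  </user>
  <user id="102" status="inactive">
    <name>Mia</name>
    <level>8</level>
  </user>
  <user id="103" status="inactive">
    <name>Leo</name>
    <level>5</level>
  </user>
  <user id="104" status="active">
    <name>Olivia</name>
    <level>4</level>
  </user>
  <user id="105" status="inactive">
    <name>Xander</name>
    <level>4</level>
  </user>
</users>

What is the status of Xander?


Finding user with name = Xander
user id="105" status="inactive"

ANSWER: inactive


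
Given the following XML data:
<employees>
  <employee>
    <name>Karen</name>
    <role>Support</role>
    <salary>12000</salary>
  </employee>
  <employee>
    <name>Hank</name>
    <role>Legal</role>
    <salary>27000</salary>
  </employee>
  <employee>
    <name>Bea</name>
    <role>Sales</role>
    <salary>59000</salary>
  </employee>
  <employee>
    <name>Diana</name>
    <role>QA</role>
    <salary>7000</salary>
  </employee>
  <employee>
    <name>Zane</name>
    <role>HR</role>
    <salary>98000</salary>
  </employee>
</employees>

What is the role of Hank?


Searching for <employee> with <name>Hank</name>
Found at position 2
<role>Legal</role>

ANSWER: Legal


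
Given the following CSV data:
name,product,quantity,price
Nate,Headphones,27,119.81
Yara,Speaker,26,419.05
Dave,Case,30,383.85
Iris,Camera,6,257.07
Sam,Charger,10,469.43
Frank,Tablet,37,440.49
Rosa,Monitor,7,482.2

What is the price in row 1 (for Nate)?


Row 1: Nate
Column 'price' = 119.81

ANSWER: 119.81


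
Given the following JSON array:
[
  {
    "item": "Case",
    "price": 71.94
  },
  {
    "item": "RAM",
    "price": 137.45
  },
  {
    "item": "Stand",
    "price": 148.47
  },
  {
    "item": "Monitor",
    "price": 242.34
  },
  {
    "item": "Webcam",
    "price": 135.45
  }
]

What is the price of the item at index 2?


Array index 2 -> Stand
price = 148.47

ANSWER: 148.47


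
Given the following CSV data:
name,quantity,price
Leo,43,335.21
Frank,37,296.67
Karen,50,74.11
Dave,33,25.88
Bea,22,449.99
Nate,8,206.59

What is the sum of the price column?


Values in 'price' column:
  Row 1: 335.21
  Row 2: 296.67
  Row 3: 74.11
  Row 4: 25.88
  Row 5: 449.99
  Row 6: 206.59
Sum = 335.21 + 296.67 + 74.11 + 25.88 + 449.99 + 206.59 = 1388.45

ANSWER: 1388.45


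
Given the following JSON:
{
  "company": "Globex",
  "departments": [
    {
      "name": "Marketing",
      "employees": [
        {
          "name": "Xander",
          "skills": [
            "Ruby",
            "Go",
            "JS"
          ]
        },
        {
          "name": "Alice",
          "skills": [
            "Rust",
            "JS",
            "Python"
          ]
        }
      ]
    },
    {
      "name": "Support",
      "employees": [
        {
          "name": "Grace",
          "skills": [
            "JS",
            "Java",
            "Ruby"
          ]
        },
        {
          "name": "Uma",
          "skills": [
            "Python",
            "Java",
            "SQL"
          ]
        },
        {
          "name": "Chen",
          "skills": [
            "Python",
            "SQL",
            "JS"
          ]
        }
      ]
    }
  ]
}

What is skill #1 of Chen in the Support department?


Path: departments[1].employees[2].skills[0]
Value: Python

ANSWER: Python


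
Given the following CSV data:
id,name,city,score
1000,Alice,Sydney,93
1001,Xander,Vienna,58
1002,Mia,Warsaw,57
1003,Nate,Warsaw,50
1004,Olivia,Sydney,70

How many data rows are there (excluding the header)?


Counting rows (excluding header):
Header: id,name,city,score
Data rows: 5

ANSWER: 5


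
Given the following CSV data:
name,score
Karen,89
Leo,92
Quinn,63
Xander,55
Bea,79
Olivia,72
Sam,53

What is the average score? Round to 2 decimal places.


Scores: 89, 92, 63, 55, 79, 72, 53
Sum = 503
Count = 7
Average = 503 / 7 = 71.86

ANSWER: 71.86


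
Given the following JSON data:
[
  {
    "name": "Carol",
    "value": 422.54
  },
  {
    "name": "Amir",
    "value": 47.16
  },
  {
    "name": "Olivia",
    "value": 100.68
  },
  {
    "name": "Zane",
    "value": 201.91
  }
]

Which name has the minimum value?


Comparing values:
  Carol: 422.54
  Amir: 47.16
  Olivia: 100.68
  Zane: 201.91
Minimum: Amir (47.16)

ANSWER: Amir


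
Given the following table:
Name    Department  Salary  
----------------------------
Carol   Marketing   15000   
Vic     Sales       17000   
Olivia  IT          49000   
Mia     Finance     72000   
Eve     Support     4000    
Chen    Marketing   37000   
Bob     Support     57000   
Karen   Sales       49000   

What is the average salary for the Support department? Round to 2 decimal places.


Support department members:
  Eve: 4000
  Bob: 57000
Sum = 61000
Count = 2
Average = 61000 / 2 = 30500.00

ANSWER: 30500.00


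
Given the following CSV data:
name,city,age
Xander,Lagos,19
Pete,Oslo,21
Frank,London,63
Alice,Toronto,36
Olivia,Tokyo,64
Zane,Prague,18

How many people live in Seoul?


Scanning city column for 'Seoul':
Total matches: 0

ANSWER: 0


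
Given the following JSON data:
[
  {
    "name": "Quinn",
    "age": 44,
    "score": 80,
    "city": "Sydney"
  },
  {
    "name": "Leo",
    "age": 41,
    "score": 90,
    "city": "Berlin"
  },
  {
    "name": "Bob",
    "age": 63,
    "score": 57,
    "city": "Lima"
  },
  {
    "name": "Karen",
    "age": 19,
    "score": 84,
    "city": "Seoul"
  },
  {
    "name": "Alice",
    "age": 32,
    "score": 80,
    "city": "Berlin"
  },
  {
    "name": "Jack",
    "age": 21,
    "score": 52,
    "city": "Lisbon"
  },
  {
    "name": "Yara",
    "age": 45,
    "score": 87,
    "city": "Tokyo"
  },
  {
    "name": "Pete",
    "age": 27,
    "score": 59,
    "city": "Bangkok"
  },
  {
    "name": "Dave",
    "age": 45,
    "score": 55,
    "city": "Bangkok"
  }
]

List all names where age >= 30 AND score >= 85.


Checking both conditions:
  Quinn (age=44, score=80) -> no
  Leo (age=41, score=90) -> YES
  Bob (age=63, score=57) -> no
  Karen (age=19, score=84) -> no
  Alice (age=32, score=80) -> no
  Jack (age=21, score=52) -> no
  Yara (age=45, score=87) -> YES
  Pete (age=27, score=59) -> no
  Dave (age=45, score=55) -> no


ANSWER: Leo, Yara


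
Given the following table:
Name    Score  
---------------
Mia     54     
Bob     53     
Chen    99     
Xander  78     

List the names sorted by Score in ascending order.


Sorting by Score (ascending):
  Bob: 53
  Mia: 54
  Xander: 78
  Chen: 99


ANSWER: Bob, Mia, Xander, Chen


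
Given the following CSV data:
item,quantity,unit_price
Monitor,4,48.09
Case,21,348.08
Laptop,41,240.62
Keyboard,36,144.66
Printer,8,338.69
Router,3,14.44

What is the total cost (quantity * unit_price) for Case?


Row: Case
quantity = 21
unit_price = 348.08
total = 21 * 348.08 = 7309.68

ANSWER: 7309.68


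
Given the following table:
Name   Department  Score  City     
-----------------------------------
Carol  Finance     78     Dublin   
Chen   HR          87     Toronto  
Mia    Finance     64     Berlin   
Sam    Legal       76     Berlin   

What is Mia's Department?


Row 3: Mia
Department = Finance

ANSWER: Finance


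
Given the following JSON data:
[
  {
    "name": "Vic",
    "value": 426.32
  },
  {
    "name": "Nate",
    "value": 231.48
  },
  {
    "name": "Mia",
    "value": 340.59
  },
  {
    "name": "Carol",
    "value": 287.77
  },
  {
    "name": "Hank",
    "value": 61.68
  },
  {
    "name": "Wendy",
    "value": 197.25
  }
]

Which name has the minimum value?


Comparing values:
  Vic: 426.32
  Nate: 231.48
  Mia: 340.59
  Carol: 287.77
  Hank: 61.68
  Wendy: 197.25
Minimum: Hank (61.68)

ANSWER: Hank


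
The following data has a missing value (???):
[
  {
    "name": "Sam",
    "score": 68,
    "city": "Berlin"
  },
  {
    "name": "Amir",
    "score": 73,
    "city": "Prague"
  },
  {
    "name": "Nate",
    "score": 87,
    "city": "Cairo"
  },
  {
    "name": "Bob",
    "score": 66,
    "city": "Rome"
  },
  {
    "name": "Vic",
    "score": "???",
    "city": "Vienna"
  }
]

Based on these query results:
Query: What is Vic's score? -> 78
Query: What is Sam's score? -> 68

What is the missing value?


The missing value is Vic's score
From query: Vic's score = 78

ANSWER: 78


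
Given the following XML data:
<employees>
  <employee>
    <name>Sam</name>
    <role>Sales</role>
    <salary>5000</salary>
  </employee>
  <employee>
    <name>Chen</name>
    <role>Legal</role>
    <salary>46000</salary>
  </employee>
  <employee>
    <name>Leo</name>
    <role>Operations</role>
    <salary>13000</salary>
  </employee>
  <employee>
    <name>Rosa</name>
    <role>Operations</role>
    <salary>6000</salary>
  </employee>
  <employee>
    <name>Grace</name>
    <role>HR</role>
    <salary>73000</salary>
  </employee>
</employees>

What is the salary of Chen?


Searching for <employee> with <name>Chen</name>
Found at position 2
<salary>46000</salary>

ANSWER: 46000


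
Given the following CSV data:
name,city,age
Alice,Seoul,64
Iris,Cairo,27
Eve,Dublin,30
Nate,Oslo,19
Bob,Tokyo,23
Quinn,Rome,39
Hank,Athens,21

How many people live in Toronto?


Scanning city column for 'Toronto':
Total matches: 0

ANSWER: 0
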